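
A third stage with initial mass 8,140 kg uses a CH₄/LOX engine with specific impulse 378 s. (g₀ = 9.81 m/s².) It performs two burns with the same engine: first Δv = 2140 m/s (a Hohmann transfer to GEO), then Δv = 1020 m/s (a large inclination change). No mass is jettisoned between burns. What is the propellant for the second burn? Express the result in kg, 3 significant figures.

propellant for the second burn ≈ 1100 kg

v_e = Isp · g₀ = 378 × 9.81 = 3708.2 m/s.
After the first burn: m = 8140 × exp(−2140/3708.2) = 8140 × 0.56152 = 4,570.77 kg.
After the second burn: m = 4,570.77 × exp(−1020/3708.2) = 4,570.77 × 0.75952 = 3,471.59 kg.
Second-burn propellant = 4,570.77 − 3,471.59 = 1,099.18 kg.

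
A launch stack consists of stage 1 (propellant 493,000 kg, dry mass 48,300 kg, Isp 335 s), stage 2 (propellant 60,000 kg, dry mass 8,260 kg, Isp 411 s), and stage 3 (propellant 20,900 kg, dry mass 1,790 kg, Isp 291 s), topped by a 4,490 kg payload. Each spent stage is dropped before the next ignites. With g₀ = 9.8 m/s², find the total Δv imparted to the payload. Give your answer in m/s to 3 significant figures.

Δv ≈ 13100 m/s

Ignition mass of stage 1 = 493,000+48,300 + 60,000+8,260 + 20,900+1,790 + 4,490 = 636,740 kg.
Stage 1: m₀ = 636,740 kg, m_f = 636,740 − 493,000 = 143,740 kg; Δv = 335×9.8×ln(4.43) = 3283.0×1.4884 ≈ 4886 m/s.
Stage 2: m₀ = 95,440 kg, m_f = 95,440 − 60,000 = 35,440 kg; Δv = 411×9.8×ln(2.693) = 4027.8×0.9907 ≈ 3990 m/s.
Stage 3: m₀ = 27,180 kg, m_f = 27,180 − 20,900 = 6,280 kg; Δv = 291×9.8×ln(4.328) = 2851.8×1.4651 ≈ 4178 m/s.
Total Δv = 4886 + 3990 + 4178 = 13054 m/s.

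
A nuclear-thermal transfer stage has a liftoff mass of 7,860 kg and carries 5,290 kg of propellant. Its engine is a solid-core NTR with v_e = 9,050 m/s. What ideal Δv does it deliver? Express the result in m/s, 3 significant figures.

Δv ≈ 10100 m/s

m_f = m₀ − m_prop = 7,860 − 5,290 = 2,570 kg.
By the Tsiolkovsky rocket equation, Δv = v_e · ln(m₀/m_f) = 9050.0 × ln(3.058) = 9050.0 × 1.1179 ≈ 10116.8 m/s.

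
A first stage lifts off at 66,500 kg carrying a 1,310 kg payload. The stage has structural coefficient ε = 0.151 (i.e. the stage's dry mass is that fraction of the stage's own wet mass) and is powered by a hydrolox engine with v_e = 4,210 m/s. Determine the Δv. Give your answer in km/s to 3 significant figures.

Stage wet mass = m₀ − payload = 66,500 − 1,310 = 65,190 kg.
Stage dry mass = ε × stage wet mass = 0.151 × 65,190 = 9,843.69 kg.
Burnout mass m_f = stage dry + payload = 9,843.69 + 1,310 = 11,153.69 kg.
Δv = v_e · ln(66,500/11,153.69) = 4210.0 × ln(5.962) = 4210.0 × 1.7854 ≈ 7517 m/s.

Δv ≈ 7.52 km/s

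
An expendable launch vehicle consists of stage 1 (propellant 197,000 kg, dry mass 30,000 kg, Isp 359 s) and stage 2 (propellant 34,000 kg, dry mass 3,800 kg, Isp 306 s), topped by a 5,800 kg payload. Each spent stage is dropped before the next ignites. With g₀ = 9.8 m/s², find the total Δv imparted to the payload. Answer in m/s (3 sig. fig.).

Ignition mass of stage 1 = 197,000+30,000 + 34,000+3,800 + 5,800 = 270,600 kg.
Stage 1: m₀ = 270,600 kg, m_f = 270,600 − 197,000 = 73,600 kg; Δv = 359×9.8×ln(3.677) = 3518.2×1.3020 ≈ 4581 m/s.
Stage 2: m₀ = 43,600 kg, m_f = 43,600 − 34,000 = 9,600 kg; Δv = 306×9.8×ln(4.542) = 2998.8×1.5133 ≈ 4538 m/s.
Total Δv = 4581 + 4538 = 9119 m/s.

Δv ≈ 9120 m/s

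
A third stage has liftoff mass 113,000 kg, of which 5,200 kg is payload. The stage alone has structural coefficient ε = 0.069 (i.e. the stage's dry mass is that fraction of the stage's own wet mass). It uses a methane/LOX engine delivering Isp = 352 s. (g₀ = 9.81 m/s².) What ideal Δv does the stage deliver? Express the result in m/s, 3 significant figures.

Stage wet mass = m₀ − payload = 113,000 − 5,200 = 107,800 kg.
Stage dry mass = ε × stage wet mass = 0.069 × 107,800 = 7,438.2 kg.
Burnout mass m_f = stage dry + payload = 7,438.2 + 5,200 = 12,638.2 kg.
v_e = Isp · g₀ = 352 × 9.81 = 3453.1 m/s.
By the Tsiolkovsky rocket equation, Δv = v_e · ln(113,000/12,638.2) = 3453.1 × ln(8.941) = 3453.1 × 2.1907 ≈ 7565 m/s.

Δv ≈ 7560 m/s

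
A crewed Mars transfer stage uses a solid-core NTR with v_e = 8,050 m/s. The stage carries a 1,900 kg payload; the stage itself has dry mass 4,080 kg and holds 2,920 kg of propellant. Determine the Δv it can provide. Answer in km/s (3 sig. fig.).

m₀ = payload + dry + propellant = 1,900 + 4,080 + 2,920 = 8,900 kg.
m_f = payload + dry = 1,900 + 4,080 = 5,980 kg.
By the Tsiolkovsky rocket equation, Δv = v_e · ln(m₀/m_f) = 8050.0 × ln(1.488) = 8050.0 × 0.3976 ≈ 3200.9 m/s.

Δv ≈ 3.20 km/s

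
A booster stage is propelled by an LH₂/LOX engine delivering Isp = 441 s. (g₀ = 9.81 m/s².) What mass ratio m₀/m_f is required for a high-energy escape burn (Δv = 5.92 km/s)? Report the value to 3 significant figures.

mass ratio ≈ 3.93

v_e = Isp · g₀ = 441 × 9.81 = 4326.2 m/s.
By the Tsiolkovsky rocket equation, m₀/m_f = exp(Δv / v_e) = exp(5920 / 4326.2) = exp(1.3684) = 3.9291.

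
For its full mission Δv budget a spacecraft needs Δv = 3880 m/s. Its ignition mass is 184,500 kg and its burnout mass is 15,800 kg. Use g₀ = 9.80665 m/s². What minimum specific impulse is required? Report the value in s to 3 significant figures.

ln(m₀/m_f) = ln(184500/15800) = ln(11.68) = 2.4576.
v_e = Δv / ln(m₀/m_f) = 3880 / 2.4576 = 1578.8 m/s.
Isp = v_e / g₀ = 1578.8 / 9.80665 = 161.0 s.

Isp ≈ 161 s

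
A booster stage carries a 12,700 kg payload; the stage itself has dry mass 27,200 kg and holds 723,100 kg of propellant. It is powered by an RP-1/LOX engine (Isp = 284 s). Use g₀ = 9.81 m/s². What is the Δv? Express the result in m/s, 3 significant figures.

v_e = Isp · g₀ = 284 × 9.81 = 2786.0 m/s.
m₀ = payload + dry + propellant = 12,700 + 27,200 + 723,100 = 763,000 kg.
m_f = payload + dry = 12,700 + 27,200 = 39,900 kg.
Rocket equation: Δv = v_e · ln(m₀/m_f) = 2786.0 × ln(19.12) = 2786.0 × 2.9509 ≈ 8221.3 m/s.

Δv ≈ 8220 m/s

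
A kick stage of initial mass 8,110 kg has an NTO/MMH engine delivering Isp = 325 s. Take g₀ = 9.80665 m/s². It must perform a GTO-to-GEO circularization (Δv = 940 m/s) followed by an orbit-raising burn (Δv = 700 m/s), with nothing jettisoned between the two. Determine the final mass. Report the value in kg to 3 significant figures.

v_e = Isp · g₀ = 325 × 9.80665 = 3187.2 m/s.
After the first burn: m = 8110 × exp(−940/3187.2) = 8110 × 0.74458 = 6,038.54 kg.
After the second burn: m = 6,038.54 × exp(−700/3187.2) = 6,038.54 × 0.80281 = 4,847.8 kg.

final mass ≈ 4850 kg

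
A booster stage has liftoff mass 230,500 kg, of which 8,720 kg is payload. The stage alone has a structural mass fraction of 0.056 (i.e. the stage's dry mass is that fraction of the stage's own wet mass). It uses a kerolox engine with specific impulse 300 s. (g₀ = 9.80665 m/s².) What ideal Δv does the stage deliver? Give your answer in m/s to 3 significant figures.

Δv ≈ 7030 m/s

Stage wet mass = m₀ − payload = 230,500 − 8,720 = 221,780 kg.
Stage dry mass = ε × stage wet mass = 0.056 × 221,780 = 12,419.7 kg.
Burnout mass m_f = stage dry + payload = 12,419.7 + 8,720 = 21,139.7 kg.
v_e = Isp · g₀ = 300 × 9.80665 = 2942.0 m/s.
Δv = v_e · ln(230,500/21,139.7) = 2942.0 × ln(10.9) = 2942.0 × 2.3891 ≈ 7029 m/s.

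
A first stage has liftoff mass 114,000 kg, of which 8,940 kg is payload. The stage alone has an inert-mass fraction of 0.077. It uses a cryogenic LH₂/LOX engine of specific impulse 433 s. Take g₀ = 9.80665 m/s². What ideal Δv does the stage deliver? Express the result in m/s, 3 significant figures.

Δv ≈ 8070 m/s

Stage wet mass = m₀ − payload = 114,000 − 8,940 = 105,060 kg.
Stage dry mass = ε × stage wet mass = 0.077 × 105,060 = 8,089.62 kg.
Burnout mass m_f = stage dry + payload = 8,089.62 + 8,940 = 17,029.62 kg.
v_e = Isp · g₀ = 433 × 9.80665 = 4246.3 m/s.
Δv = v_e · ln(114,000/17,029.62) = 4246.3 × ln(6.694) = 4246.3 × 1.9012 ≈ 8073 m/s.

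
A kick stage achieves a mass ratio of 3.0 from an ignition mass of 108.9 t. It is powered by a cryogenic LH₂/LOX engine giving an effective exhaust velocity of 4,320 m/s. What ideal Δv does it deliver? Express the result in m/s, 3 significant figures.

Δv ≈ 4750 m/s

Δv = v_e · ln(3.0) = 4320.0 × 1.0986 ≈ 4746.0 m/s.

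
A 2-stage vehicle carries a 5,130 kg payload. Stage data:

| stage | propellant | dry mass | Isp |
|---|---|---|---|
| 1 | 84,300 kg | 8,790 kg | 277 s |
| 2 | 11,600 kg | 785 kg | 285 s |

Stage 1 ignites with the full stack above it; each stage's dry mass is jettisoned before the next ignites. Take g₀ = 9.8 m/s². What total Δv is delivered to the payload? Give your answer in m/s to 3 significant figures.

Ignition mass of stage 1 = 84,300+8,790 + 11,600+785 + 5,130 = 110,605 kg.
Stage 1: m₀ = 110,605 kg, m_f = 110,605 − 84,300 = 26,305 kg; Δv = 277×9.8×ln(4.205) = 2714.6×1.4362 ≈ 3899 m/s.
Stage 2: m₀ = 17,515 kg, m_f = 17,515 − 11,600 = 5,915 kg; Δv = 285×9.8×ln(2.961) = 2793.0×1.0856 ≈ 3032 m/s.
Total Δv = 3899 + 3032 = 6931 m/s.

Δv ≈ 6930 m/s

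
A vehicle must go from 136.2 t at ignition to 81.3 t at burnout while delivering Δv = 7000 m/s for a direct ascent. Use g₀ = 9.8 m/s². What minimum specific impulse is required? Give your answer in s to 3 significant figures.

ln(m₀/m_f) = ln(136200/81300) = ln(1.675) = 0.5160.
v_e = Δv / ln(m₀/m_f) = 7000 / 0.5160 = 13566.5 m/s.
Isp = v_e / g₀ = 13566.5 / 9.8 = 1384.3 s.

Isp ≈ 1380 s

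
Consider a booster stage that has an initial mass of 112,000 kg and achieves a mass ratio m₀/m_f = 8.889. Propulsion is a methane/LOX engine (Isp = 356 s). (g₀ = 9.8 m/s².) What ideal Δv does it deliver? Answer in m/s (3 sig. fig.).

v_e = Isp · g₀ = 356 × 9.8 = 3488.8 m/s.
From the ideal rocket equation, Δv = v_e · ln(8.889) = 3488.8 × 2.1848 ≈ 7622.4 m/s.

Δv ≈ 7620 m/s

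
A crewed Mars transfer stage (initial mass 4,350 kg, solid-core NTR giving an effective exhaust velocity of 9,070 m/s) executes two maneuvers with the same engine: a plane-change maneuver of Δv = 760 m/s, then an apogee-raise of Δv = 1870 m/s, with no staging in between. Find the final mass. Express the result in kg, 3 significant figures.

After the first burn: m = 4350 × exp(−760/9070.0) = 4350 × 0.91962 = 4,000.35 kg.
After the second burn: m = 4,000.35 × exp(−1870/9070.0) = 4,000.35 × 0.81369 = 3,255.04 kg.

final mass ≈ 3260 kg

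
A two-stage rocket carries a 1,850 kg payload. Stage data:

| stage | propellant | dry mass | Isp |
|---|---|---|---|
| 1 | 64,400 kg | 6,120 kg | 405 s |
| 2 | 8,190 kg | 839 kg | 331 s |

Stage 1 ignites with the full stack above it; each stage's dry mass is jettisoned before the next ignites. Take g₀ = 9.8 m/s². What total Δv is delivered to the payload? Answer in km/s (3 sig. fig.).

Ignition mass of stage 1 = 64,400+6,120 + 8,190+839 + 1,850 = 81,399 kg.
Stage 1: m₀ = 81,399 kg, m_f = 81,399 − 64,400 = 16,999 kg; Δv = 405×9.8×ln(4.788) = 3969.0×1.5662 ≈ 6216 m/s.
Stage 2: m₀ = 10,879 kg, m_f = 10,879 − 8,190 = 2,689 kg; Δv = 331×9.8×ln(4.046) = 3243.8×1.3977 ≈ 4534 m/s.
Total Δv = 6216 + 4534 = 10750 m/s.

Δv ≈ 10.8 km/s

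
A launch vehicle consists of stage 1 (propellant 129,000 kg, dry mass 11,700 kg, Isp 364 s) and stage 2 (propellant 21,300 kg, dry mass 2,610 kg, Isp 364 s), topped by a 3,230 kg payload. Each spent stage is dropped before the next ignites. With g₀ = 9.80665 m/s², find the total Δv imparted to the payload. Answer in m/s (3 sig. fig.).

Ignition mass of stage 1 = 129,000+11,700 + 21,300+2,610 + 3,230 = 167,840 kg.
Stage 1: m₀ = 167,840 kg, m_f = 167,840 − 129,000 = 38,840 kg; Δv = 364×9.80665×ln(4.321) = 3569.6×1.4636 ≈ 5224 m/s.
Stage 2: m₀ = 27,140 kg, m_f = 27,140 − 21,300 = 5,840 kg; Δv = 364×9.80665×ln(4.647) = 3569.6×1.5363 ≈ 5484 m/s.
Total Δv = 5224 + 5484 = 10708 m/s.

Δv ≈ 10700 m/s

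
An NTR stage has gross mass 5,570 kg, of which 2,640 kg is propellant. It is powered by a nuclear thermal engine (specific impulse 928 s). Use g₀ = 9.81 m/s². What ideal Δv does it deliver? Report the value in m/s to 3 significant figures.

Δv ≈ 5850 m/s

v_e = Isp · g₀ = 928 × 9.81 = 9103.7 m/s.
m_f = m₀ − m_prop = 5,570 − 2,640 = 2,930 kg.
Δv = v_e · ln(m₀/m_f) = 9103.7 × ln(1.901) = 9103.7 × 0.6424 ≈ 5848.1 m/s.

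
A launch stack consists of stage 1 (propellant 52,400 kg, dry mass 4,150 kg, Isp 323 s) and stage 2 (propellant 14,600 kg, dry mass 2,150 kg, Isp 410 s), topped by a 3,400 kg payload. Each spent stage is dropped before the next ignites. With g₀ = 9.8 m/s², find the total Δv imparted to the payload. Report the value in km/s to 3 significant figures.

Δv ≈ 8.82 km/s

Ignition mass of stage 1 = 52,400+4,150 + 14,600+2,150 + 3,400 = 76,700 kg.
Stage 1: m₀ = 76,700 kg, m_f = 76,700 − 52,400 = 24,300 kg; Δv = 323×9.8×ln(3.156) = 3165.4×1.1494 ≈ 3638 m/s.
Stage 2: m₀ = 20,150 kg, m_f = 20,150 − 14,600 = 5,550 kg; Δv = 410×9.8×ln(3.631) = 4018.0×1.2894 ≈ 5181 m/s.
Total Δv = 3638 + 5181 = 8819 m/s.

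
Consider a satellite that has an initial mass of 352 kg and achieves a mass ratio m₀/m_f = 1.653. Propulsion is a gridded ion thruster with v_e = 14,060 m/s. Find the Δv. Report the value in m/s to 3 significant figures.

From the ideal rocket equation, Δv = v_e · ln(1.653) = 14060.0 × 0.5026 ≈ 7066.4 m/s.

Δv ≈ 7070 m/s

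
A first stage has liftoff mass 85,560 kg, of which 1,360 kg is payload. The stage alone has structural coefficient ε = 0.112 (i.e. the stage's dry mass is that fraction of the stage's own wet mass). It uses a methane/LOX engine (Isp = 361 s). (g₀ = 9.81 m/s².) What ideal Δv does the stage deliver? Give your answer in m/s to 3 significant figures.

Stage wet mass = m₀ − payload = 85,560 − 1,360 = 84,200 kg.
Stage dry mass = ε × stage wet mass = 0.112 × 84,200 = 9,430.4 kg.
Burnout mass m_f = stage dry + payload = 9,430.4 + 1,360 = 10,790.4 kg.
v_e = Isp · g₀ = 361 × 9.81 = 3541.4 m/s.
By the Tsiolkovsky rocket equation, Δv = v_e · ln(85,560/10,790.4) = 3541.4 × ln(7.929) = 3541.4 × 2.0706 ≈ 7333 m/s.

Δv ≈ 7330 m/s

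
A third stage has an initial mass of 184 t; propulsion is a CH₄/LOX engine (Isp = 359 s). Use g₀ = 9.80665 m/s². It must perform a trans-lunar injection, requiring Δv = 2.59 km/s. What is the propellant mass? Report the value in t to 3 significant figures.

propellant mass ≈ 95.8 t

v_e = Isp · g₀ = 359 × 9.80665 = 3520.6 m/s.
m₀/m_f = exp(Δv / v_e) = exp(2590 / 3520.6) = exp(0.7357) = 2.0869.
m_f = 184 / 2.0869 = 88.1691 t, so propellant = m₀ − m_f = 184 − 88.1691 = 95.8309 t.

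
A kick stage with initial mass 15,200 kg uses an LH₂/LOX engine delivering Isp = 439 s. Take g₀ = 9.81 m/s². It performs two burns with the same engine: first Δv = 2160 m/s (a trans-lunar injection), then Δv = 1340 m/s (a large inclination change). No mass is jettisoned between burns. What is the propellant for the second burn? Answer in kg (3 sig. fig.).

propellant for the second burn ≈ 2460 kg

v_e = Isp · g₀ = 439 × 9.81 = 4306.6 m/s.
After the first burn: m = 15200 × exp(−2160/4306.6) = 15200 × 0.60559 = 9,204.97 kg.
After the second burn: m = 9,204.97 × exp(−1340/4306.6) = 9,204.97 × 0.73260 = 6,743.56 kg.
Second-burn propellant = 9,204.97 − 6,743.56 = 2,461.41 kg.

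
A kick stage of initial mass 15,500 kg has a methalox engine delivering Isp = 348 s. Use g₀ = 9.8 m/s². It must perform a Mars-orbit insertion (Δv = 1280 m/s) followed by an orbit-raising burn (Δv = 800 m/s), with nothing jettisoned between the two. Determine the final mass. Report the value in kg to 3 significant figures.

v_e = Isp · g₀ = 348 × 9.8 = 3410.4 m/s.
After the first burn: m = 15500 × exp(−1280/3410.4) = 15500 × 0.68707 = 10,649.6 kg.
After the second burn: m = 10,649.6 × exp(−800/3410.4) = 10,649.6 × 0.79091 = 8,422.88 kg.

final mass ≈ 8420 kg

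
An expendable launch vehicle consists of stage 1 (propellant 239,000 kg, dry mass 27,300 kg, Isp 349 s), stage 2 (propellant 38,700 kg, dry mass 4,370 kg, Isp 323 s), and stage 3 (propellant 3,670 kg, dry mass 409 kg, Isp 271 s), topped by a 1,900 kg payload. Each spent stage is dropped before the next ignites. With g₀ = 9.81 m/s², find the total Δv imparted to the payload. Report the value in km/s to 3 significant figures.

Ignition mass of stage 1 = 239,000+27,300 + 38,700+4,370 + 3,670+409 + 1,900 = 315,349 kg.
Stage 1: m₀ = 315,349 kg, m_f = 315,349 − 239,000 = 76,349 kg; Δv = 349×9.81×ln(4.13) = 3423.7×1.4184 ≈ 4856 m/s.
Stage 2: m₀ = 49,049 kg, m_f = 49,049 − 38,700 = 10,349 kg; Δv = 323×9.81×ln(4.739) = 3168.6×1.5559 ≈ 4930 m/s.
Stage 3: m₀ = 5,979 kg, m_f = 5,979 − 3,670 = 2,309 kg; Δv = 271×9.81×ln(2.589) = 2658.5×0.9514 ≈ 2529 m/s.
Total Δv = 4856 + 4930 + 2529 = 12315 m/s.

Δv ≈ 12.3 km/s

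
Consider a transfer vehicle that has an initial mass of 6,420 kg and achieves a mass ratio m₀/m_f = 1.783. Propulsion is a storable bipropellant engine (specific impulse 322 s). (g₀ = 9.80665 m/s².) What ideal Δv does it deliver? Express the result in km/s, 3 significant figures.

Δv ≈ 1.83 km/s

v_e = Isp · g₀ = 322 × 9.80665 = 3157.7 m/s.
Δv = v_e · ln(1.783) = 3157.7 × 0.5783 ≈ 1826.1 m/s.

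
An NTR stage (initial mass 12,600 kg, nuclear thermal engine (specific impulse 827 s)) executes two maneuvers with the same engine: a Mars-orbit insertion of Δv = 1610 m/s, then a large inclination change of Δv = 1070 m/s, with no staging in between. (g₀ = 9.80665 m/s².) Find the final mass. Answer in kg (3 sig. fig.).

final mass ≈ 9050 kg

v_e = Isp · g₀ = 827 × 9.80665 = 8110.1 m/s.
After the first burn: m = 12600 × exp(−1610/8110.1) = 12600 × 0.81995 = 10,331.4 kg.
After the second burn: m = 10,331.4 × exp(−1070/8110.1) = 10,331.4 × 0.87640 = 9,054.44 kg.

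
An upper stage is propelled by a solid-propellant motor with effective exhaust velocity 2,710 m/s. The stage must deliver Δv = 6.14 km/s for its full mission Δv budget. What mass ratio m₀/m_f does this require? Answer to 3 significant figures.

mass ratio ≈ 9.64

m₀/m_f = exp(Δv / v_e) = exp(6140 / 2710.0) = exp(2.2657) = 9.6377.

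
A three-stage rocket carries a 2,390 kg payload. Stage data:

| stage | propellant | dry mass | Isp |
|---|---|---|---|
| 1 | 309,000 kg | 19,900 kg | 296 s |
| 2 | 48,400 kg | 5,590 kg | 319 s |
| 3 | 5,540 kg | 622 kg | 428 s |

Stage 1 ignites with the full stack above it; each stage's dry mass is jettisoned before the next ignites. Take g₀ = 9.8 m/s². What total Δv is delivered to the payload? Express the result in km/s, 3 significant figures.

Ignition mass of stage 1 = 309,000+19,900 + 48,400+5,590 + 5,540+622 + 2,390 = 391,442 kg.
Stage 1: m₀ = 391,442 kg, m_f = 391,442 − 309,000 = 82,442 kg; Δv = 296×9.8×ln(4.748) = 2900.8×1.5577 ≈ 4519 m/s.
Stage 2: m₀ = 62,542 kg, m_f = 62,542 − 48,400 = 14,142 kg; Δv = 319×9.8×ln(4.422) = 3126.2×1.4867 ≈ 4648 m/s.
Stage 3: m₀ = 8,552 kg, m_f = 8,552 − 5,540 = 3,012 kg; Δv = 428×9.8×ln(2.839) = 4194.4×1.0436 ≈ 4377 m/s.
Total Δv = 4519 + 4648 + 4377 = 13544 m/s.

Δv ≈ 13.5 km/s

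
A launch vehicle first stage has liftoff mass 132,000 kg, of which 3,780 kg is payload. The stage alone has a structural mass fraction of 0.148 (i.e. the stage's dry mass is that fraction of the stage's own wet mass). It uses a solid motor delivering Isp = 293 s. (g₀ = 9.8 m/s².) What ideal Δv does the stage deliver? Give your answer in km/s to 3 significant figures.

Stage wet mass = m₀ − payload = 132,000 − 3,780 = 128,220 kg.
Stage dry mass = ε × stage wet mass = 0.148 × 128,220 = 18,976.6 kg.
Burnout mass m_f = stage dry + payload = 18,976.6 + 3,780 = 22,756.6 kg.
v_e = Isp · g₀ = 293 × 9.8 = 2871.4 m/s.
Using Δv = v_e ln(m₀/m_f): Δv = v_e · ln(132,000/22,756.6) = 2871.4 × ln(5.801) = 2871.4 × 1.7579 ≈ 5048 m/s.

Δv ≈ 5.05 km/s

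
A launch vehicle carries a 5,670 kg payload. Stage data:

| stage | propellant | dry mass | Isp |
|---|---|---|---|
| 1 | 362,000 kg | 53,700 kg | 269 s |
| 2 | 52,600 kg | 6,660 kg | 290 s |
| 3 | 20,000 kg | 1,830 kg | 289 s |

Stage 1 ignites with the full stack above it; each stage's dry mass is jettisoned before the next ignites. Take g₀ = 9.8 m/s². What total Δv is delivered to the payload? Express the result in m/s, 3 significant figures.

Ignition mass of stage 1 = 362,000+53,700 + 52,600+6,660 + 20,000+1,830 + 5,670 = 502,460 kg.
Stage 1: m₀ = 502,460 kg, m_f = 502,460 − 362,000 = 140,460 kg; Δv = 269×9.8×ln(3.577) = 2636.2×1.2746 ≈ 3360 m/s.
Stage 2: m₀ = 86,760 kg, m_f = 86,760 − 52,600 = 34,160 kg; Δv = 290×9.8×ln(2.54) = 2842.0×0.9321 ≈ 2649 m/s.
Stage 3: m₀ = 27,500 kg, m_f = 27,500 − 20,000 = 7,500 kg; Δv = 289×9.8×ln(3.667) = 2832.2×1.2993 ≈ 3680 m/s.
Total Δv = 3360 + 2649 + 3680 = 9689 m/s.

Δv ≈ 9690 m/s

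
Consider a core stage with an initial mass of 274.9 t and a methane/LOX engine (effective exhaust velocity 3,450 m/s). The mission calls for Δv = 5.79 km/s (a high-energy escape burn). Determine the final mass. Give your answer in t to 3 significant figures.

final mass ≈ 51.3 t

m₀/m_f = exp(Δv / v_e) = exp(5790 / 3450.0) = exp(1.6783) = 5.3562.
m_f = m₀ / 5.3562 = 274.9 / 5.3562 = 51.3237 t.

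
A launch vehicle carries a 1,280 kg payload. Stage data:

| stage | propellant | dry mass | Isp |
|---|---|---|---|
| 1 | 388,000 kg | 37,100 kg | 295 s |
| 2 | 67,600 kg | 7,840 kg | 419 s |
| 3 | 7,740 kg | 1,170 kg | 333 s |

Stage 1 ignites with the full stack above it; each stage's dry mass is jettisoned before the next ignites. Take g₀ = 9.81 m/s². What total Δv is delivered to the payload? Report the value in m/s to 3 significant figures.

Δv ≈ 15200 m/s

Ignition mass of stage 1 = 388,000+37,100 + 67,600+7,840 + 7,740+1,170 + 1,280 = 510,730 kg.
Stage 1: m₀ = 510,730 kg, m_f = 510,730 − 388,000 = 122,730 kg; Δv = 295×9.81×ln(4.161) = 2894.0×1.4259 ≈ 4126 m/s.
Stage 2: m₀ = 85,630 kg, m_f = 85,630 − 67,600 = 18,030 kg; Δv = 419×9.81×ln(4.749) = 4110.4×1.5580 ≈ 6404 m/s.
Stage 3: m₀ = 10,190 kg, m_f = 10,190 − 7,740 = 2,450 kg; Δv = 333×9.81×ln(4.159) = 3266.7×1.4253 ≈ 4656 m/s.
Total Δv = 4126 + 6404 + 4656 = 15186 m/s.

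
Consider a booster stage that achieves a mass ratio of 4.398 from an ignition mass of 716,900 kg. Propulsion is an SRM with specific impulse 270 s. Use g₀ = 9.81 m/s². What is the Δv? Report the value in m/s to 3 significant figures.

Δv ≈ 3920 m/s

v_e = Isp · g₀ = 270 × 9.81 = 2648.7 m/s.
Rocket equation: Δv = v_e · ln(4.398) = 2648.7 × 1.4811 ≈ 3923.1 m/s.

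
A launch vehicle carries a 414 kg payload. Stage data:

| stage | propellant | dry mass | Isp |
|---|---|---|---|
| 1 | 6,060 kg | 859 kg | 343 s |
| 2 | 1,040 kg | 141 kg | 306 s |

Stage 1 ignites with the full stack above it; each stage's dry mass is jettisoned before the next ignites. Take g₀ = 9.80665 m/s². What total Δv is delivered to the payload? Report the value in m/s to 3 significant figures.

Ignition mass of stage 1 = 6,060+859 + 1,040+141 + 414 = 8,514 kg.
Stage 1: m₀ = 8,514 kg, m_f = 8,514 − 6,060 = 2,454 kg; Δv = 343×9.80665×ln(3.469) = 3363.7×1.2440 ≈ 4184 m/s.
Stage 2: m₀ = 1,595 kg, m_f = 1,595 − 1,040 = 555 kg; Δv = 306×9.80665×ln(2.874) = 3000.8×1.0557 ≈ 3168 m/s.
Total Δv = 4184 + 3168 = 7352 m/s.

Δv ≈ 7350 m/s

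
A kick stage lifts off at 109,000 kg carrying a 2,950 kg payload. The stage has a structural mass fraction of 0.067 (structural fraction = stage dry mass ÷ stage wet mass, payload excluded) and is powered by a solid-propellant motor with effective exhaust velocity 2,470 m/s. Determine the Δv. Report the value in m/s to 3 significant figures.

Δv ≈ 5890 m/s

Stage wet mass = m₀ − payload = 109,000 − 2,950 = 106,050 kg.
Stage dry mass = ε × stage wet mass = 0.067 × 106,050 = 7,105.35 kg.
Burnout mass m_f = stage dry + payload = 7,105.35 + 2,950 = 10,055.35 kg.
From the ideal rocket equation, Δv = v_e · ln(109,000/10,055.35) = 2470.0 × ln(10.84) = 2470.0 × 2.3832 ≈ 5887 m/s.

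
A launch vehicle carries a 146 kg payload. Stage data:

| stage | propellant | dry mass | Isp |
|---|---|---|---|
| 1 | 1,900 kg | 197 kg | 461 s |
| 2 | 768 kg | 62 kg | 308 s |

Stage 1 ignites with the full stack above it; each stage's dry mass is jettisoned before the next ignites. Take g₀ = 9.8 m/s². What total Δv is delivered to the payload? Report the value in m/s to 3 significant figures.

Ignition mass of stage 1 = 1,900+197 + 768+62 + 146 = 3,073 kg.
Stage 1: m₀ = 3,073 kg, m_f = 3,073 − 1,900 = 1,173 kg; Δv = 461×9.8×ln(2.62) = 4517.8×0.9631 ≈ 4351 m/s.
Stage 2: m₀ = 976 kg, m_f = 976 − 768 = 208 kg; Δv = 308×9.8×ln(4.692) = 3018.4×1.5459 ≈ 4666 m/s.
Total Δv = 4351 + 4666 = 9017 m/s.

Δv ≈ 9020 m/s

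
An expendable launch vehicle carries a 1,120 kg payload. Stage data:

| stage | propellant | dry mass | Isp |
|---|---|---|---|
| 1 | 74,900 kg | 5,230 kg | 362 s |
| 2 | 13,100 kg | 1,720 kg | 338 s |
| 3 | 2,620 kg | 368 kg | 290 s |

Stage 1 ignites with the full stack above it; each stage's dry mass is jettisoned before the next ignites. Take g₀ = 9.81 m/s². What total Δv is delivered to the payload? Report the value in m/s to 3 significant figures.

Ignition mass of stage 1 = 74,900+5,230 + 13,100+1,720 + 2,620+368 + 1,120 = 99,058 kg.
Stage 1: m₀ = 99,058 kg, m_f = 99,058 − 74,900 = 24,158 kg; Δv = 362×9.81×ln(4.1) = 3551.2×1.4111 ≈ 5011 m/s.
Stage 2: m₀ = 18,928 kg, m_f = 18,928 − 13,100 = 5,828 kg; Δv = 338×9.81×ln(3.248) = 3315.8×1.1780 ≈ 3906 m/s.
Stage 3: m₀ = 4,108 kg, m_f = 4,108 − 2,620 = 1,488 kg; Δv = 290×9.81×ln(2.761) = 2844.9×1.0155 ≈ 2889 m/s.
Total Δv = 5011 + 3906 + 2889 = 11806 m/s.

Δv ≈ 11800 m/s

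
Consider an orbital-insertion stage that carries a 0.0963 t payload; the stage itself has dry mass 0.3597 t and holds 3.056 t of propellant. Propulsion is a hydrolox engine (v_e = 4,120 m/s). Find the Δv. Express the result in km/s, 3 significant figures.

Δv ≈ 8.41 km/s

m₀ = payload + dry + propellant = 0.0963 + 0.3597 + 3.056 = 3.512 t.
m_f = payload + dry = 0.0963 + 0.3597 = 0.456 t.
By the Tsiolkovsky rocket equation, Δv = v_e · ln(m₀/m_f) = 4120.0 × ln(7.702) = 4120.0 × 2.0414 ≈ 8410.8 m/s.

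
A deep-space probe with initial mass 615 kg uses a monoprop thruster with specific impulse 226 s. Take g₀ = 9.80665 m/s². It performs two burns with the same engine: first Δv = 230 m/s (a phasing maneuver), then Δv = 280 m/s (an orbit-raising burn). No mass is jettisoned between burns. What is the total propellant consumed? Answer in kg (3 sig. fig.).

total propellant consumed ≈ 126 kg

v_e = Isp · g₀ = 226 × 9.80665 = 2216.3 m/s.
After the first burn: m = 615 × exp(−230/2216.3) = 615 × 0.90143 = 554.379 kg.
After the second burn: m = 554.379 × exp(−280/2216.3) = 554.379 × 0.88132 = 488.585 kg.
Total propellant = m₀ − m_final = 615 − 488.585 = 126.415 kg.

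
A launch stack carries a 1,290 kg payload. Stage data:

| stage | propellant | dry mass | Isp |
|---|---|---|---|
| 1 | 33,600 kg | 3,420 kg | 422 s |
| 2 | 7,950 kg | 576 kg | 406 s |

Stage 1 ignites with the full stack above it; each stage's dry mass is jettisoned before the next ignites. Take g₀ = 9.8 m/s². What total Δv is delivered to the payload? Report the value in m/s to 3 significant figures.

Ignition mass of stage 1 = 33,600+3,420 + 7,950+576 + 1,290 = 46,836 kg.
Stage 1: m₀ = 46,836 kg, m_f = 46,836 − 33,600 = 13,236 kg; Δv = 422×9.8×ln(3.539) = 4135.6×1.2637 ≈ 5226 m/s.
Stage 2: m₀ = 9,816 kg, m_f = 9,816 − 7,950 = 1,866 kg; Δv = 406×9.8×ln(5.26) = 3978.8×1.6602 ≈ 6606 m/s.
Total Δv = 5226 + 6606 = 11832 m/s.

Δv ≈ 11800 m/s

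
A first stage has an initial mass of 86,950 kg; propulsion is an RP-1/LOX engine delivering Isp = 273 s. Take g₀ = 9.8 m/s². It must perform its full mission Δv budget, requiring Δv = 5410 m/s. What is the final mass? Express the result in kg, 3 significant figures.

final mass ≈ 11500 kg

v_e = Isp · g₀ = 273 × 9.8 = 2675.4 m/s.
m₀/m_f = exp(Δv / v_e) = exp(5410 / 2675.4) = exp(2.0221) = 7.5544.
m_f = m₀ / 7.5544 = 86,950 / 7.5544 = 11,509.8 kg.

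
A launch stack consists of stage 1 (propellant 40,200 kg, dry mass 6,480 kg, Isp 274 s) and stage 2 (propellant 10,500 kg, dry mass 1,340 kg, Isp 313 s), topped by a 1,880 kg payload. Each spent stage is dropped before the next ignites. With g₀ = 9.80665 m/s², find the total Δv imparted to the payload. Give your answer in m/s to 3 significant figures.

Δv ≈ 7390 m/s

Ignition mass of stage 1 = 40,200+6,480 + 10,500+1,340 + 1,880 = 60,400 kg.
Stage 1: m₀ = 60,400 kg, m_f = 60,400 − 40,200 = 20,200 kg; Δv = 274×9.80665×ln(2.99) = 2687.0×1.0953 ≈ 2943 m/s.
Stage 2: m₀ = 13,720 kg, m_f = 13,720 − 10,500 = 3,220 kg; Δv = 313×9.80665×ln(4.261) = 3069.5×1.4495 ≈ 4449 m/s.
Total Δv = 2943 + 4449 = 7392 m/s.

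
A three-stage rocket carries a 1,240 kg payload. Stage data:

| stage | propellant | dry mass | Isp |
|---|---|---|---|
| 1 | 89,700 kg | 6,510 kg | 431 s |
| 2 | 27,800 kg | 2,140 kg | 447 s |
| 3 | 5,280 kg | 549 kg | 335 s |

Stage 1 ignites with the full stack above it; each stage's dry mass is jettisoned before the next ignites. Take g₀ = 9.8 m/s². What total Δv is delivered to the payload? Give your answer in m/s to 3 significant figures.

Ignition mass of stage 1 = 89,700+6,510 + 27,800+2,140 + 5,280+549 + 1,240 = 133,219 kg.
Stage 1: m₀ = 133,219 kg, m_f = 133,219 − 89,700 = 43,519 kg; Δv = 431×9.8×ln(3.061) = 4223.8×1.1188 ≈ 4726 m/s.
Stage 2: m₀ = 37,009 kg, m_f = 37,009 − 27,800 = 9,209 kg; Δv = 447×9.8×ln(4.019) = 4380.6×1.3910 ≈ 6093 m/s.
Stage 3: m₀ = 7,069 kg, m_f = 7,069 − 5,280 = 1,789 kg; Δv = 335×9.8×ln(3.951) = 3283.0×1.3741 ≈ 4511 m/s.
Total Δv = 4726 + 6093 + 4511 = 15330 m/s.

Δv ≈ 15300 m/s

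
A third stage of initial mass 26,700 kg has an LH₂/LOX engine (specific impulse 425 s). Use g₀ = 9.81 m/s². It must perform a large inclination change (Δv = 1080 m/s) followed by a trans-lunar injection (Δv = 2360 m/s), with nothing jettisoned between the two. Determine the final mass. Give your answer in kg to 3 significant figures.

v_e = Isp · g₀ = 425 × 9.81 = 4169.2 m/s.
After the first burn: m = 26700 × exp(−1080/4169.2) = 26700 × 0.77179 = 20,606.8 kg.
After the second burn: m = 20,606.8 × exp(−2360/4169.2) = 20,606.8 × 0.56776 = 11,699.7 kg.

final mass ≈ 11700 kg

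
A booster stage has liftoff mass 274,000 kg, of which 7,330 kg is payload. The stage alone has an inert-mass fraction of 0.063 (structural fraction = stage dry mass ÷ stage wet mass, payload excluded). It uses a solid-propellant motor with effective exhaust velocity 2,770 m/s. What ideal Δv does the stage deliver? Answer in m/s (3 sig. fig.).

Stage wet mass = m₀ − payload = 274,000 − 7,330 = 266,670 kg.
Stage dry mass = ε × stage wet mass = 0.063 × 266,670 = 16,800.2 kg.
Burnout mass m_f = stage dry + payload = 16,800.2 + 7,330 = 24,130.2 kg.
Using Δv = v_e ln(m₀/m_f): Δv = v_e · ln(274,000/24,130.2) = 2770.0 × ln(11.36) = 2770.0 × 2.4297 ≈ 6730 m/s.

Δv ≈ 6730 m/s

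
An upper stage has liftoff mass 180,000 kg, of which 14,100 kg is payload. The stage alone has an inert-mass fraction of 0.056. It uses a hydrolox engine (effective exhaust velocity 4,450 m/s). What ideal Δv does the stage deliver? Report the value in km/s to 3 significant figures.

Δv ≈ 9.08 km/s

Stage wet mass = m₀ − payload = 180,000 − 14,100 = 165,900 kg.
Stage dry mass = ε × stage wet mass = 0.056 × 165,900 = 9,290.4 kg.
Burnout mass m_f = stage dry + payload = 9,290.4 + 14,100 = 23,390.4 kg.
Δv = v_e · ln(180,000/23,390.4) = 4450.0 × ln(7.695) = 4450.0 × 2.0406 ≈ 9081 m/s.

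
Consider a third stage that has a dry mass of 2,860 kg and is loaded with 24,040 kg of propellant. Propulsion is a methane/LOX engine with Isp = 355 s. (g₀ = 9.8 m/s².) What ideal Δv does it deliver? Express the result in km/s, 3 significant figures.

Δv ≈ 7.80 km/s

v_e = Isp · g₀ = 355 × 9.8 = 3479.0 m/s.
m₀ = m_dry + m_prop = 2,860 + 24,040 = 26,900 kg.
Using Δv = v_e ln(m₀/m_f): Δv = v_e · ln(m₀/m_f) = 3479.0 × ln(9.406) = 3479.0 × 2.2413 ≈ 7797.5 m/s.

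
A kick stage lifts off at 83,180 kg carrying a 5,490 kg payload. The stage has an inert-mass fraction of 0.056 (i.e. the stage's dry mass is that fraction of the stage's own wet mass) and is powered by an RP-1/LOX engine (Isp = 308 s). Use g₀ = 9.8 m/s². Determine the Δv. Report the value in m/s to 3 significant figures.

Δv ≈ 6440 m/s

Stage wet mass = m₀ − payload = 83,180 − 5,490 = 77,690 kg.
Stage dry mass = ε × stage wet mass = 0.056 × 77,690 = 4,350.64 kg.
Burnout mass m_f = stage dry + payload = 4,350.64 + 5,490 = 9,840.64 kg.
v_e = Isp · g₀ = 308 × 9.8 = 3018.4 m/s.
By the Tsiolkovsky rocket equation, Δv = v_e · ln(83,180/9,840.64) = 3018.4 × ln(8.453) = 3018.4 × 2.1345 ≈ 6443 m/s.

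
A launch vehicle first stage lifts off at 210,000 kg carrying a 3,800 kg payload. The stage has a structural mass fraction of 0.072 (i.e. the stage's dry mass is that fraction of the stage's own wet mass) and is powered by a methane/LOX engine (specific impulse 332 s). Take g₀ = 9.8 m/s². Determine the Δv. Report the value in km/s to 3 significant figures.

Stage wet mass = m₀ − payload = 210,000 − 3,800 = 206,200 kg.
Stage dry mass = ε × stage wet mass = 0.072 × 206,200 = 14,846.4 kg.
Burnout mass m_f = stage dry + payload = 14,846.4 + 3,800 = 18,646.4 kg.
v_e = Isp · g₀ = 332 × 9.8 = 3253.6 m/s.
By the Tsiolkovsky rocket equation, Δv = v_e · ln(210,000/18,646.4) = 3253.6 × ln(11.26) = 3253.6 × 2.4215 ≈ 7878 m/s.

Δv ≈ 7.88 km/s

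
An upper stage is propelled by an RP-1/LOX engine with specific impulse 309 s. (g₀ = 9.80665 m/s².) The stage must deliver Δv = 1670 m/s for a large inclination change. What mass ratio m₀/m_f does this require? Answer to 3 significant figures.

mass ratio ≈ 1.74

v_e = Isp · g₀ = 309 × 9.80665 = 3030.3 m/s.
Rocket equation: m₀/m_f = exp(Δv / v_e) = exp(1670 / 3030.3) = exp(0.5511) = 1.7352.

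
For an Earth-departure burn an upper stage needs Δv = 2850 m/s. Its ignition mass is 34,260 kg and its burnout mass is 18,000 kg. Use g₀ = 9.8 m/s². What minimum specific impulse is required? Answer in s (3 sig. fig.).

Isp ≈ 452 s

ln(m₀/m_f) = ln(34260/18000) = ln(1.903) = 0.6436.
Rocket equation: v_e = Δv / ln(m₀/m_f) = 2850 / 0.6436 = 4428.2 m/s.
Isp = v_e / g₀ = 4428.2 / 9.8 = 451.9 s.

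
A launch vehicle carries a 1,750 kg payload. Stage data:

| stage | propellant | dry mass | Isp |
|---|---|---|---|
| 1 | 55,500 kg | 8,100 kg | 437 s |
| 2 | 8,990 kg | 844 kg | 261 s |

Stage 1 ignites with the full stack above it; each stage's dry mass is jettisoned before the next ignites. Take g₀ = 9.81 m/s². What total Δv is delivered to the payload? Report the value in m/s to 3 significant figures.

Ignition mass of stage 1 = 55,500+8,100 + 8,990+844 + 1,750 = 75,184 kg.
Stage 1: m₀ = 75,184 kg, m_f = 75,184 − 55,500 = 19,684 kg; Δv = 437×9.81×ln(3.82) = 4287.0×1.3401 ≈ 5745 m/s.
Stage 2: m₀ = 11,584 kg, m_f = 11,584 − 8,990 = 2,594 kg; Δv = 261×9.81×ln(4.466) = 2560.4×1.4964 ≈ 3831 m/s.
Total Δv = 5745 + 3831 = 9576 m/s.

Δv ≈ 9580 m/s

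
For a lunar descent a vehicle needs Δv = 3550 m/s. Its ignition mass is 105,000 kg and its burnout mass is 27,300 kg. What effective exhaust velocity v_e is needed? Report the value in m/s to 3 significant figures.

ln(m₀/m_f) = ln(105000/27300) = ln(3.846) = 1.3471.
Using Δv = v_e ln(m₀/m_f): v_e = Δv / ln(m₀/m_f) = 3550 / 1.3471 = 2635.3 m/s.

v_e ≈ 2640 m/s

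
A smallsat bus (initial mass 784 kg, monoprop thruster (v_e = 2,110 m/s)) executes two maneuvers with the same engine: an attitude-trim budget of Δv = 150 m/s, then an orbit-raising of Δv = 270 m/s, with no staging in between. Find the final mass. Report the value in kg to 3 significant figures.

After the first burn: m = 784 × exp(−150/2110.0) = 784 × 0.93138 = 730.202 kg.
After the second burn: m = 730.202 × exp(−270/2110.0) = 730.202 × 0.87989 = 642.497 kg.

final mass ≈ 642 kg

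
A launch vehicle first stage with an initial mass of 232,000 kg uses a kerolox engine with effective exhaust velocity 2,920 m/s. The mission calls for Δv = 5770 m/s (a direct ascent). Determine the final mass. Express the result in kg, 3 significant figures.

Using Δv = v_e ln(m₀/m_f): m₀/m_f = exp(Δv / v_e) = exp(5770 / 2920.0) = exp(1.9760) = 7.2140.
m_f = m₀ / 7.2140 = 232,000 / 7.2140 = 32,159.7 kg.

final mass ≈ 32200 kg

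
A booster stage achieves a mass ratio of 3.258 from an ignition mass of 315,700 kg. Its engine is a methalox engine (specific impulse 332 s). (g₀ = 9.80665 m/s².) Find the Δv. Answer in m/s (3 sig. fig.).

v_e = Isp · g₀ = 332 × 9.80665 = 3255.8 m/s.
Δv = v_e · ln(3.258) = 3255.8 × 1.1811 ≈ 3845.5 m/s.

Δv ≈ 3850 m/s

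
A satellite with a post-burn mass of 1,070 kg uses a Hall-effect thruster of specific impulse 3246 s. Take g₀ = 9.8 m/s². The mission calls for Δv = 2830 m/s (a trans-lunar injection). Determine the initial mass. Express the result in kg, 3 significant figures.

v_e = Isp · g₀ = 3246 × 9.8 = 31810.8 m/s.
Rocket equation: m₀/m_f = exp(Δv / v_e) = exp(2830 / 31810.8) = exp(0.0890) = 1.0930.
m₀ = m_f × 1.0930 = 1,070 × 1.0930 = 1,169.51 kg.

initial mass ≈ 1170 kg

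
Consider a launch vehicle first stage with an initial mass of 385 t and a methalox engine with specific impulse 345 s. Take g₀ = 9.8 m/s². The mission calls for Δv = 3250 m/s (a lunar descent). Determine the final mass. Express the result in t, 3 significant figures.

final mass ≈ 147 t

v_e = Isp · g₀ = 345 × 9.8 = 3381.0 m/s.
Rocket equation: m₀/m_f = exp(Δv / v_e) = exp(3250 / 3381.0) = exp(0.9613) = 2.6150.
m_f = m₀ / 2.6150 = 385 / 2.6150 = 147.228 t.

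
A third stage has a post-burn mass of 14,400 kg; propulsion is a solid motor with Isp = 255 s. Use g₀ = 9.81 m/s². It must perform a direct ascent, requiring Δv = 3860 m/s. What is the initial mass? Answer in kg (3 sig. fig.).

v_e = Isp · g₀ = 255 × 9.81 = 2501.6 m/s.
By the Tsiolkovsky rocket equation, m₀/m_f = exp(Δv / v_e) = exp(3860 / 2501.6) = exp(1.5430) = 4.6788.
m₀ = m_f × 4.6788 = 14,400 × 4.6788 = 67,374.7 kg.

initial mass ≈ 67400 kg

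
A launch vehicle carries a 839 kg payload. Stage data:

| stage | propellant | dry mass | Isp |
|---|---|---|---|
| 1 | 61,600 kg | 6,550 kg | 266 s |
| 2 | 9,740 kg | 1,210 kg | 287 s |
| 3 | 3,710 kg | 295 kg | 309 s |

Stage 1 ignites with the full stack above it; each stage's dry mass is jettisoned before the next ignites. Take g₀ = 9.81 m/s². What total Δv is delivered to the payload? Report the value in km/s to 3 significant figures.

Δv ≈ 10.6 km/s

Ignition mass of stage 1 = 61,600+6,550 + 9,740+1,210 + 3,710+295 + 839 = 83,944 kg.
Stage 1: m₀ = 83,944 kg, m_f = 83,944 − 61,600 = 22,344 kg; Δv = 266×9.81×ln(3.757) = 2609.5×1.3236 ≈ 3454 m/s.
Stage 2: m₀ = 15,794 kg, m_f = 15,794 − 9,740 = 6,054 kg; Δv = 287×9.81×ln(2.609) = 2815.5×0.9589 ≈ 2700 m/s.
Stage 3: m₀ = 4,844 kg, m_f = 4,844 − 3,710 = 1,134 kg; Δv = 309×9.81×ln(4.272) = 3031.3×1.4520 ≈ 4401 m/s.
Total Δv = 3454 + 2700 + 4401 = 10555 m/s.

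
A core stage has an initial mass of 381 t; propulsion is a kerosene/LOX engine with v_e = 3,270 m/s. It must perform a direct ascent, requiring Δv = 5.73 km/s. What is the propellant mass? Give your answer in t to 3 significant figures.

propellant mass ≈ 315 t

Using Δv = v_e ln(m₀/m_f): m₀/m_f = exp(Δv / v_e) = exp(5730 / 3270.0) = exp(1.7523) = 5.7678.
m_f = 381 / 5.7678 = 66.0564 t, so propellant = m₀ − m_f = 381 − 66.0564 = 314.9436 t.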